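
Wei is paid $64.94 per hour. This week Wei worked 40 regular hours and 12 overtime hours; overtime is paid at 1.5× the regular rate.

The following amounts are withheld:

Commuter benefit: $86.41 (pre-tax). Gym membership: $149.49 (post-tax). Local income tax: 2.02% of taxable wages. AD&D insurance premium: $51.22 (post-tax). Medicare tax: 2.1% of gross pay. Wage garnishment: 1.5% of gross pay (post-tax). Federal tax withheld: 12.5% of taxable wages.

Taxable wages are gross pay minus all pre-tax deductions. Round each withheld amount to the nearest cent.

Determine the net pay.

Regular pay: 40 × $64.94 = $2,597.60
Overtime pay: 12 × $64.94 × 1.5 = $1,168.92
Gross pay = $2,597.60 + $1,168.92 = $3,766.52
Commuter benefit: $86.41
Taxable wages = $3,766.52 − $86.41 = $3,680.11
Federal tax withheld: $3,680.11 × 0.125 = $460.01
Local income tax: $3,680.11 × 0.0202 = $74.34
Medicare tax: $3,766.52 × 0.021 = $79.10
Wage garnishment: $3,766.52 × 0.015 = $56.50
Gym membership: $149.49
AD&D insurance premium: $51.22
Total deductions = $86.41 + $460.01 + $74.34 + $79.10 + $56.50 + $149.49 + $51.22 = $957.07
Net pay = $3,766.52 − $957.07 = $2,809.45

$2,809.45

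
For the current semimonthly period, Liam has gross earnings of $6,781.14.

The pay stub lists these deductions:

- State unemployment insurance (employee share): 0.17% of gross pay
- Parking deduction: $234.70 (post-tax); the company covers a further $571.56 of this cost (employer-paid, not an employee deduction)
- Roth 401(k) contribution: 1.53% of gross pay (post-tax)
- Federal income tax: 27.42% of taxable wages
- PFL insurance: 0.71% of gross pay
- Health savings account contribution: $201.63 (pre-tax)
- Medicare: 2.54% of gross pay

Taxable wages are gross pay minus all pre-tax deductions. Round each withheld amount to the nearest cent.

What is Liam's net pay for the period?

$4,205.04

Health savings account contribution: $201.63
Taxable wages = $6,781.14 − $201.63 = $6,579.51
Federal income tax: $6,579.51 × 0.2742 = $1,804.10
State unemployment insurance (employee share): $6,781.14 × 0.0017 = $11.53
Medicare: $6,781.14 × 0.0254 = $172.24
PFL insurance: $6,781.14 × 0.0071 = $48.15
Parking deduction: $234.70
Roth 401(k) contribution: $6,781.14 × 0.0153 = $103.75
(Employer's $571.56 toward parking deduction is not withheld from the employee.)
Total deductions = $201.63 + $1,804.10 + $11.53 + $172.24 + $48.15 + $234.70 + $103.75 = $2,576.10
Net pay = $6,781.14 − $2,576.10 = $4,205.04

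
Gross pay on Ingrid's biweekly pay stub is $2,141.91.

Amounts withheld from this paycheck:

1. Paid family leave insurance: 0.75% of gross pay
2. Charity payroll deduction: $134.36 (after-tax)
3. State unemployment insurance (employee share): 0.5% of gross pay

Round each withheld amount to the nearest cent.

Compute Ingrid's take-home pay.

$1,980.78

State unemployment insurance (employee share): $2,141.91 × 0.005 = $10.71
Paid family leave insurance: $2,141.91 × 0.0075 = $16.06
Charity payroll deduction: $134.36
Total deductions = $10.71 + $16.06 + $134.36 = $161.13
Net pay = $2,141.91 − $161.13 = $1,980.78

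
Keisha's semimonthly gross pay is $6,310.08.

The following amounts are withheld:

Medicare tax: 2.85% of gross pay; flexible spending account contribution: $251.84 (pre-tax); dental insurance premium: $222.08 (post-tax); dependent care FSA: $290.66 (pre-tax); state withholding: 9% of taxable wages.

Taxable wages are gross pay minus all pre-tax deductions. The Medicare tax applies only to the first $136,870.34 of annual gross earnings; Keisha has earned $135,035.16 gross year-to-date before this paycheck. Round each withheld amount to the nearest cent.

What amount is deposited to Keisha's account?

$4,974.12

Dependent care FSA: $290.66
Flexible spending account contribution: $251.84
Pre-tax total = $290.66 + $251.84 = $542.50
Taxable wages = $6,310.08 − $542.50 = $5,767.58
State withholding: $5,767.58 × 0.09 = $519.08
Medicare tax: only $136,870.34 − $135,035.16 = $1,835.18 of this check is subject → $1,835.18 × 0.0285 = $52.30
Dental insurance premium: $222.08
Total deductions = $290.66 + $251.84 + $519.08 + $52.30 + $222.08 = $1,335.96
Net pay = $6,310.08 − $1,335.96 = $4,974.12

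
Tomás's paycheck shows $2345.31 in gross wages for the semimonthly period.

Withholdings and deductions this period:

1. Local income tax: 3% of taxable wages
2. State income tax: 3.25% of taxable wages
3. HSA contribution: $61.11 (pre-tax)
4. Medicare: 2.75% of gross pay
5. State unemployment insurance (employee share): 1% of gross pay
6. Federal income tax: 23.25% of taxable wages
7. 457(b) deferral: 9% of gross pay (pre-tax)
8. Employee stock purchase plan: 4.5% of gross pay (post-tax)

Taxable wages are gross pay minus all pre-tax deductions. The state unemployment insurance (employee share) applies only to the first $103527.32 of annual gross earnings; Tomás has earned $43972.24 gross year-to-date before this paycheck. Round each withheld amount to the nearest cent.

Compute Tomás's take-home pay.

HSA contribution: $61.11
457(b) deferral: $2345.31 × 0.09 = $211.08
Pre-tax total = $61.11 + $211.08 = $272.19
Taxable wages = $2345.31 − $272.19 = $2073.12
State income tax: $2073.12 × 0.0325 = $67.38
Federal income tax: $2073.12 × 0.2325 = $482.00
Local income tax: $2073.12 × 0.03 = $62.19
Medicare: $2345.31 × 0.0275 = $64.50
State unemployment insurance (employee share): cap not yet reached, full $2345.31 is subject → $2345.31 × 0.01 = $23.45
Employee stock purchase plan: $2345.31 × 0.045 = $105.54
Total deductions = $61.11 + $211.08 + $67.38 + $482.00 + $62.19 + $64.50 + $23.45 + $105.54 = $1077.25
Net pay = $2345.31 − $1077.25 = $1268.06

$1268.06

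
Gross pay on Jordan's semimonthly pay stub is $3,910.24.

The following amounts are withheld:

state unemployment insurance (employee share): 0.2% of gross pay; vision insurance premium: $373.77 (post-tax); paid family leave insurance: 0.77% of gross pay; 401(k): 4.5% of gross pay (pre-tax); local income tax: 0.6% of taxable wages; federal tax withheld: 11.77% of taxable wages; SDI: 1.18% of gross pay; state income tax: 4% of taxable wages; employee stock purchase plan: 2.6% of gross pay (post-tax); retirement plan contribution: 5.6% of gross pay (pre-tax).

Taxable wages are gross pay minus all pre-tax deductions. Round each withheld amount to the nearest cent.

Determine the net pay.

$2,380.35

401(k): $3,910.24 × 0.045 = $175.96
Retirement plan contribution: $3,910.24 × 0.056 = $218.97
Pre-tax total = $175.96 + $218.97 = $394.93
Taxable wages = $3,910.24 − $394.93 = $3,515.31
Federal tax withheld: $3,515.31 × 0.1177 = $413.75
State income tax: $3,515.31 × 0.04 = $140.61
Local income tax: $3,515.31 × 0.006 = $21.09
SDI: $3,910.24 × 0.0118 = $46.14
State unemployment insurance (employee share): $3,910.24 × 0.002 = $7.82
Paid family leave insurance: $3,910.24 × 0.0077 = $30.11
Employee stock purchase plan: $3,910.24 × 0.026 = $101.67
Vision insurance premium: $373.77
Total deductions = $175.96 + $218.97 + $413.75 + $140.61 + $21.09 + $46.14 + $7.82 + $30.11 + $101.67 + $373.77 = $1,529.89
Net pay = $3,910.24 − $1,529.89 = $2,380.35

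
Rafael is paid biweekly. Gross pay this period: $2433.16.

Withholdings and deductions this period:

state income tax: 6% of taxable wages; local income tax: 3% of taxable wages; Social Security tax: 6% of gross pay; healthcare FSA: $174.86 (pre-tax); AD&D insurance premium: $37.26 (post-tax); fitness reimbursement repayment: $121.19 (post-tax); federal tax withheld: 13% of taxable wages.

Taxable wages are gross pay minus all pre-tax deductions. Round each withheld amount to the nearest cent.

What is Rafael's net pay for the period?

$1457.03

Healthcare FSA: $174.86
Taxable wages = $2433.16 − $174.86 = $2258.30
Federal tax withheld: $2258.30 × 0.13 = $293.58
Local income tax: $2258.30 × 0.03 = $67.75
State income tax: $2258.30 × 0.06 = $135.50
Social Security tax: $2433.16 × 0.06 = $145.99
AD&D insurance premium: $37.26
Fitness reimbursement repayment: $121.19
Total deductions = $174.86 + $293.58 + $67.75 + $135.50 + $145.99 + $37.26 + $121.19 = $976.13
Net pay = $2433.16 − $976.13 = $1457.03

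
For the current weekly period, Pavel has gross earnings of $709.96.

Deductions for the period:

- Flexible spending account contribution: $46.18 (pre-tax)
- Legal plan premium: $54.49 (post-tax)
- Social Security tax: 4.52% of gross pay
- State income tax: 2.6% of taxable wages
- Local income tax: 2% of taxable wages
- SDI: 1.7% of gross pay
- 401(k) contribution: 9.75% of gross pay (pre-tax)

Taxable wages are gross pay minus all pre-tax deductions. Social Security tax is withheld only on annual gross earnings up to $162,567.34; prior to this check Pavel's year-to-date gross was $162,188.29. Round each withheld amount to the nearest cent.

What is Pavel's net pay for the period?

$483.52

Flexible spending account contribution: $46.18
401(k) contribution: $709.96 × 0.0975 = $69.22
Pre-tax total = $46.18 + $69.22 = $115.40
Taxable wages = $709.96 − $115.40 = $594.56
State income tax: $594.56 × 0.026 = $15.46
Local income tax: $594.56 × 0.02 = $11.89
Social Security tax: only $162,567.34 − $162,188.29 = $379.05 of this check is subject → $379.05 × 0.0452 = $17.13
SDI: $709.96 × 0.017 = $12.07
Legal plan premium: $54.49
Total deductions = $46.18 + $69.22 + $15.46 + $11.89 + $17.13 + $12.07 + $54.49 = $226.44
Net pay = $709.96 − $226.44 = $483.52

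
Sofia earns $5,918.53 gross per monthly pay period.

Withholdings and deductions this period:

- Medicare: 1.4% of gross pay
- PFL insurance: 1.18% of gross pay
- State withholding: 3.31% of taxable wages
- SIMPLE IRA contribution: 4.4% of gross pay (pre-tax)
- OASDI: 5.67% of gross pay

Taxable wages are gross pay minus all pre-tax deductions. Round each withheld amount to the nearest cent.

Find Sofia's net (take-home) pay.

$4,982.55

SIMPLE IRA contribution: $5,918.53 × 0.044 = $260.42
Taxable wages = $5,918.53 − $260.42 = $5,658.11
State withholding: $5,658.11 × 0.0331 = $187.28
Medicare: $5,918.53 × 0.014 = $82.86
PFL insurance: $5,918.53 × 0.0118 = $69.84
OASDI: $5,918.53 × 0.0567 = $335.58
Total deductions = $260.42 + $187.28 + $82.86 + $69.84 + $335.58 = $935.98
Net pay = $5,918.53 − $935.98 = $4,982.55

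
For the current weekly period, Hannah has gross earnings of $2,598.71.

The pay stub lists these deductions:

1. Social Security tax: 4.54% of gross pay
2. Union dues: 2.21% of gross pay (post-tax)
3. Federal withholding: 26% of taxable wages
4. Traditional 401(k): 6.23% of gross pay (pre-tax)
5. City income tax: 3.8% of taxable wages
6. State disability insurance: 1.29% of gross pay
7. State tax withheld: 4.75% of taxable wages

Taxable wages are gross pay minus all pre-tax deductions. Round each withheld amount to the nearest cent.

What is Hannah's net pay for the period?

Traditional 401(k): $2,598.71 × 0.0623 = $161.90
Taxable wages = $2,598.71 − $161.90 = $2,436.81
State tax withheld: $2,436.81 × 0.0475 = $115.75
Federal withholding: $2,436.81 × 0.26 = $633.57
City income tax: $2,436.81 × 0.038 = $92.60
State disability insurance: $2,598.71 × 0.0129 = $33.52
Social Security tax: $2,598.71 × 0.0454 = $117.98
Union dues: $2,598.71 × 0.0221 = $57.43
Total deductions = $161.90 + $115.75 + $633.57 + $92.60 + $33.52 + $117.98 + $57.43 = $1,212.75
Net pay = $2,598.71 − $1,212.75 = $1,385.96

$1,385.96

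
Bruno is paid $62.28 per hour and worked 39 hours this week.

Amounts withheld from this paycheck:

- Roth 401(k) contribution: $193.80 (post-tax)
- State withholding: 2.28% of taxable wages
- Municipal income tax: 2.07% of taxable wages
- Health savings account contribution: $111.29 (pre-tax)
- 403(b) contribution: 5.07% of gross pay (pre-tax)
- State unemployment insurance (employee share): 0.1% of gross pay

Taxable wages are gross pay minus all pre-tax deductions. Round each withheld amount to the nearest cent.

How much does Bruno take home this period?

$1,902.79

Gross pay: 39 × $62.28 = $2,428.92
403(b) contribution: $2,428.92 × 0.0507 = $123.15
Health savings account contribution: $111.29
Pre-tax total = $123.15 + $111.29 = $234.44
Taxable wages = $2,428.92 − $234.44 = $2,194.48
Municipal income tax: $2,194.48 × 0.0207 = $45.43
State withholding: $2,194.48 × 0.0228 = $50.03
State unemployment insurance (employee share): $2,428.92 × 0.001 = $2.43
Roth 401(k) contribution: $193.80
Total deductions = $123.15 + $111.29 + $45.43 + $50.03 + $2.43 + $193.80 = $526.13
Net pay = $2,428.92 − $526.13 = $1,902.79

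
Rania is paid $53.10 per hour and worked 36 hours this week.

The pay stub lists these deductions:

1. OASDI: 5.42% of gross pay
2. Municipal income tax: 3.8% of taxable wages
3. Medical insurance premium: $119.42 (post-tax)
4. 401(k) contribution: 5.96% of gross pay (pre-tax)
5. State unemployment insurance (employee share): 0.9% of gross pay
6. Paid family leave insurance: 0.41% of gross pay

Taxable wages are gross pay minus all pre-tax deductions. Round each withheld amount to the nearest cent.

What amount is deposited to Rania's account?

$1,481.29

Gross pay: 36 × $53.10 = $1,911.60
401(k) contribution: $1,911.60 × 0.0596 = $113.93
Taxable wages = $1,911.60 − $113.93 = $1,797.67
Municipal income tax: $1,797.67 × 0.038 = $68.31
OASDI: $1,911.60 × 0.0542 = $103.61
Paid family leave insurance: $1,911.60 × 0.0041 = $7.84
State unemployment insurance (employee share): $1,911.60 × 0.009 = $17.20
Medical insurance premium: $119.42
Total deductions = $113.93 + $68.31 + $103.61 + $7.84 + $17.20 + $119.42 = $430.31
Net pay = $1,911.60 − $430.31 = $1,481.29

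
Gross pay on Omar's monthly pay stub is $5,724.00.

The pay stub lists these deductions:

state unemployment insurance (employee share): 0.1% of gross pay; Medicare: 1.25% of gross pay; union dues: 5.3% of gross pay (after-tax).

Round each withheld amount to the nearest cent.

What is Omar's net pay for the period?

$5,343.36

Medicare: $5,724.00 × 0.0125 = $71.55
State unemployment insurance (employee share): $5,724.00 × 0.001 = $5.72
Union dues: $5,724.00 × 0.053 = $303.37
Total deductions = $71.55 + $5.72 + $303.37 = $380.64
Net pay = $5,724.00 − $380.64 = $5,343.36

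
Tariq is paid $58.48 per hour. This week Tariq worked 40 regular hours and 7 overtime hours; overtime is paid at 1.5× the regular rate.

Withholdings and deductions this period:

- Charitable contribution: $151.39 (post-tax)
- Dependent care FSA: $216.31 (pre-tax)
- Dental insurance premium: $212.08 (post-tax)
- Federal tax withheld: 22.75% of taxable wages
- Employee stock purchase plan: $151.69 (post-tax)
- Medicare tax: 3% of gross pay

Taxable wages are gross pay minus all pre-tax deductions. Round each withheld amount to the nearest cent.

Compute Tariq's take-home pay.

Regular pay: 40 × $58.48 = $2,339.20
Overtime pay: 7 × $58.48 × 1.5 = $614.04
Gross pay = $2,339.20 + $614.04 = $2,953.24
Dependent care FSA: $216.31
Taxable wages = $2,953.24 − $216.31 = $2,736.93
Federal tax withheld: $2,736.93 × 0.2275 = $622.65
Medicare tax: $2,953.24 × 0.03 = $88.60
Charitable contribution: $151.39
Dental insurance premium: $212.08
Employee stock purchase plan: $151.69
Total deductions = $216.31 + $622.65 + $88.60 + $151.39 + $212.08 + $151.69 = $1,442.72
Net pay = $2,953.24 − $1,442.72 = $1,510.52

$1,510.52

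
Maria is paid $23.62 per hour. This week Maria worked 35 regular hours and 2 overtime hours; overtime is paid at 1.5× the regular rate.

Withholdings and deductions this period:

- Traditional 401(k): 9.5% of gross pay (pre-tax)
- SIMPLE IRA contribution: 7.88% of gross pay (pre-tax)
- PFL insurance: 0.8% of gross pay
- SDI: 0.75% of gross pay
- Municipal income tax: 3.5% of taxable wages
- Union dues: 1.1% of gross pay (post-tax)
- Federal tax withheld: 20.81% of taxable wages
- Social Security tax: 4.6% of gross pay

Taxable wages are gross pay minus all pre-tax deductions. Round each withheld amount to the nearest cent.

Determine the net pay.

$496.22

Regular pay: 35 × $23.62 = $826.70
Overtime pay: 2 × $23.62 × 1.5 = $70.86
Gross pay = $826.70 + $70.86 = $897.56
Traditional 401(k): $897.56 × 0.095 = $85.27
SIMPLE IRA contribution: $897.56 × 0.0788 = $70.73
Pre-tax total = $85.27 + $70.73 = $156.00
Taxable wages = $897.56 − $156.00 = $741.56
Municipal income tax: $741.56 × 0.035 = $25.95
Federal tax withheld: $741.56 × 0.2081 = $154.32
Social Security tax: $897.56 × 0.046 = $41.29
SDI: $897.56 × 0.0075 = $6.73
PFL insurance: $897.56 × 0.008 = $7.18
Union dues: $897.56 × 0.011 = $9.87
Total deductions = $85.27 + $70.73 + $25.95 + $154.32 + $41.29 + $6.73 + $7.18 + $9.87 = $401.34
Net pay = $897.56 − $401.34 = $496.22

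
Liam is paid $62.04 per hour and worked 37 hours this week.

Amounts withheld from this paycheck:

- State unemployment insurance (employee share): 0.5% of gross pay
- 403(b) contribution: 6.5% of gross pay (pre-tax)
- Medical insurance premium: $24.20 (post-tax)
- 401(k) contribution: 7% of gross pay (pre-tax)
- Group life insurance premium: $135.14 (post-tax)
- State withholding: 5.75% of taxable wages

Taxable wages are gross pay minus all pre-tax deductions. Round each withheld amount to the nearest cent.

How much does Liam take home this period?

$1,700.60

Gross pay: 37 × $62.04 = $2,295.48
401(k) contribution: $2,295.48 × 0.07 = $160.68
403(b) contribution: $2,295.48 × 0.065 = $149.21
Pre-tax total = $160.68 + $149.21 = $309.89
Taxable wages = $2,295.48 − $309.89 = $1,985.59
State withholding: $1,985.59 × 0.0575 = $114.17
State unemployment insurance (employee share): $2,295.48 × 0.005 = $11.48
Group life insurance premium: $135.14
Medical insurance premium: $24.20
Total deductions = $160.68 + $149.21 + $114.17 + $11.48 + $135.14 + $24.20 = $594.88
Net pay = $2,295.48 − $594.88 = $1,700.60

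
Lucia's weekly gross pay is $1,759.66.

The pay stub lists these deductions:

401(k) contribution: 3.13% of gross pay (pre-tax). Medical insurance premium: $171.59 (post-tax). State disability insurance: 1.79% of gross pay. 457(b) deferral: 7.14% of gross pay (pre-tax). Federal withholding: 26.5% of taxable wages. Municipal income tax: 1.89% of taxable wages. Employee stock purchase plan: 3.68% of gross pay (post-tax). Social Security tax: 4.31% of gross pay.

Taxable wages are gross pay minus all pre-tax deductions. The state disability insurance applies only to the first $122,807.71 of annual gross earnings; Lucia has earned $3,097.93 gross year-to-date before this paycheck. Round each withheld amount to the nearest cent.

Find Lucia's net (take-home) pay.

$786.99

401(k) contribution: $1,759.66 × 0.0313 = $55.08
457(b) deferral: $1,759.66 × 0.0714 = $125.64
Pre-tax total = $55.08 + $125.64 = $180.72
Taxable wages = $1,759.66 − $180.72 = $1,578.94
Municipal income tax: $1,578.94 × 0.0189 = $29.84
Federal withholding: $1,578.94 × 0.265 = $418.42
State disability insurance: cap not yet reached, full $1,759.66 is subject → $1,759.66 × 0.0179 = $31.50
Social Security tax: $1,759.66 × 0.0431 = $75.84
Employee stock purchase plan: $1,759.66 × 0.0368 = $64.76
Medical insurance premium: $171.59
Total deductions = $55.08 + $125.64 + $29.84 + $418.42 + $31.50 + $75.84 + $64.76 + $171.59 = $972.67
Net pay = $1,759.66 − $972.67 = $786.99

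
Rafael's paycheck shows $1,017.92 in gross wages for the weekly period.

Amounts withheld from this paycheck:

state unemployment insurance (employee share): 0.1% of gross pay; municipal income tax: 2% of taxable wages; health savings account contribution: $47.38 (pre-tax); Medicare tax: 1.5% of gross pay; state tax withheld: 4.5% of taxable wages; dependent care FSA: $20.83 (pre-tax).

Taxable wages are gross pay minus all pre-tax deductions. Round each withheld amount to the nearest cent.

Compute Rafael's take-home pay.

Dependent care FSA: $20.83
Health savings account contribution: $47.38
Pre-tax total = $20.83 + $47.38 = $68.21
Taxable wages = $1,017.92 − $68.21 = $949.71
State tax withheld: $949.71 × 0.045 = $42.74
Municipal income tax: $949.71 × 0.02 = $18.99
Medicare tax: $1,017.92 × 0.015 = $15.27
State unemployment insurance (employee share): $1,017.92 × 0.001 = $1.02
Total deductions = $20.83 + $47.38 + $42.74 + $18.99 + $15.27 + $1.02 = $146.23
Net pay = $1,017.92 − $146.23 = $871.69

$871.69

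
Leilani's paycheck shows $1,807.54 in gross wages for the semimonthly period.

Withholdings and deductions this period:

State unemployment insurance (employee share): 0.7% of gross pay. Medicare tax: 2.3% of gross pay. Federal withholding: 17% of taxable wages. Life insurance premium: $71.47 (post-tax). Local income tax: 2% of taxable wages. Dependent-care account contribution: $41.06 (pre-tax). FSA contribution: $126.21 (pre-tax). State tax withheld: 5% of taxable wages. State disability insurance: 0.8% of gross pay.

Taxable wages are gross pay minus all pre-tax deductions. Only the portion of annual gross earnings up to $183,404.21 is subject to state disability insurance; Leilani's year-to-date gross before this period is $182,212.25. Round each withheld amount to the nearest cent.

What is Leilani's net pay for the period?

$1,111.37

Dependent-care account contribution: $41.06
FSA contribution: $126.21
Pre-tax total = $41.06 + $126.21 = $167.27
Taxable wages = $1,807.54 − $167.27 = $1,640.27
Federal withholding: $1,640.27 × 0.17 = $278.85
State tax withheld: $1,640.27 × 0.05 = $82.01
Local income tax: $1,640.27 × 0.02 = $32.81
State disability insurance: only $183,404.21 − $182,212.25 = $1,191.96 of this check is subject → $1,191.96 × 0.008 = $9.54
Medicare tax: $1,807.54 × 0.023 = $41.57
State unemployment insurance (employee share): $1,807.54 × 0.007 = $12.65
Life insurance premium: $71.47
Total deductions = $41.06 + $126.21 + $278.85 + $82.01 + $32.81 + $9.54 + $41.57 + $12.65 + $71.47 = $696.17
Net pay = $1,807.54 − $696.17 = $1,111.37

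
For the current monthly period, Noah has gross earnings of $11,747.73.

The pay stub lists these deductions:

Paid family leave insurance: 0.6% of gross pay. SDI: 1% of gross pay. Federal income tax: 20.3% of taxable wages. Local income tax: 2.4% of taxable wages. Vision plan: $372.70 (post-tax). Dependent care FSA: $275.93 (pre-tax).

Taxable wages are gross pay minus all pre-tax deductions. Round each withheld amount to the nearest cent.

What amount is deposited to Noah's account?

$8,307.03

Dependent care FSA: $275.93
Taxable wages = $11,747.73 − $275.93 = $11,471.80
Local income tax: $11,471.80 × 0.024 = $275.32
Federal income tax: $11,471.80 × 0.203 = $2,328.78
SDI: $11,747.73 × 0.01 = $117.48
Paid family leave insurance: $11,747.73 × 0.006 = $70.49
Vision plan: $372.70
Total deductions = $275.93 + $275.32 + $2,328.78 + $117.48 + $70.49 + $372.70 = $3,440.70
Net pay = $11,747.73 − $3,440.70 = $8,307.03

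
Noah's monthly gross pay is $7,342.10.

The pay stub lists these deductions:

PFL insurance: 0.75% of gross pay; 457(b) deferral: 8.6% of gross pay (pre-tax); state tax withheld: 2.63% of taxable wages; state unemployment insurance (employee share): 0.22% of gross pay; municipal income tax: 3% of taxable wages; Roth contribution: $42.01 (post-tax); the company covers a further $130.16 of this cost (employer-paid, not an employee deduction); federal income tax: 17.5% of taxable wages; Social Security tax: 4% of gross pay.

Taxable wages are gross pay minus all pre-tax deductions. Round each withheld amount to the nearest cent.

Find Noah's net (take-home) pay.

$4,751.59

457(b) deferral: $7,342.10 × 0.086 = $631.42
Taxable wages = $7,342.10 − $631.42 = $6,710.68
State tax withheld: $6,710.68 × 0.0263 = $176.49
Federal income tax: $6,710.68 × 0.175 = $1,174.37
Municipal income tax: $6,710.68 × 0.03 = $201.32
Social Security tax: $7,342.10 × 0.04 = $293.68
State unemployment insurance (employee share): $7,342.10 × 0.0022 = $16.15
PFL insurance: $7,342.10 × 0.0075 = $55.07
Roth contribution: $42.01
(Employer's $130.16 toward Roth contribution is not withheld from the employee.)
Total deductions = $631.42 + $176.49 + $1,174.37 + $201.32 + $293.68 + $16.15 + $55.07 + $42.01 = $2,590.51
Net pay = $7,342.10 − $2,590.51 = $4,751.59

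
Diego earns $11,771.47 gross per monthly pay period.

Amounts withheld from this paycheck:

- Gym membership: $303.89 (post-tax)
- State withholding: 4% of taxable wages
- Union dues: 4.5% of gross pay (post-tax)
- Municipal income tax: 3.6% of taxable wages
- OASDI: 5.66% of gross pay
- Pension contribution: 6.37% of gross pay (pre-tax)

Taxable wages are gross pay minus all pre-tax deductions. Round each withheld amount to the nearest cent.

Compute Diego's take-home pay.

$8,684.10

Pension contribution: $11,771.47 × 0.0637 = $749.84
Taxable wages = $11,771.47 − $749.84 = $11,021.63
State withholding: $11,021.63 × 0.04 = $440.87
Municipal income tax: $11,021.63 × 0.036 = $396.78
OASDI: $11,771.47 × 0.0566 = $666.27
Union dues: $11,771.47 × 0.045 = $529.72
Gym membership: $303.89
Total deductions = $749.84 + $440.87 + $396.78 + $666.27 + $529.72 + $303.89 = $3,087.37
Net pay = $11,771.47 − $3,087.37 = $8,684.10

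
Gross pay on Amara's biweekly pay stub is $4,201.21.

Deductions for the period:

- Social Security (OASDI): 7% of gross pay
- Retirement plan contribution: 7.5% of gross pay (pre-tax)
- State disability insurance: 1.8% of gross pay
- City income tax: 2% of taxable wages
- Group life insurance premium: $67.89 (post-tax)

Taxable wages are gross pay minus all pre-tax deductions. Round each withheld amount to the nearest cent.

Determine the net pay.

$3,370.81

Retirement plan contribution: $4,201.21 × 0.075 = $315.09
Taxable wages = $4,201.21 − $315.09 = $3,886.12
City income tax: $3,886.12 × 0.02 = $77.72
Social Security (OASDI): $4,201.21 × 0.07 = $294.08
State disability insurance: $4,201.21 × 0.018 = $75.62
Group life insurance premium: $67.89
Total deductions = $315.09 + $77.72 + $294.08 + $75.62 + $67.89 = $830.40
Net pay = $4,201.21 − $830.40 = $3,370.81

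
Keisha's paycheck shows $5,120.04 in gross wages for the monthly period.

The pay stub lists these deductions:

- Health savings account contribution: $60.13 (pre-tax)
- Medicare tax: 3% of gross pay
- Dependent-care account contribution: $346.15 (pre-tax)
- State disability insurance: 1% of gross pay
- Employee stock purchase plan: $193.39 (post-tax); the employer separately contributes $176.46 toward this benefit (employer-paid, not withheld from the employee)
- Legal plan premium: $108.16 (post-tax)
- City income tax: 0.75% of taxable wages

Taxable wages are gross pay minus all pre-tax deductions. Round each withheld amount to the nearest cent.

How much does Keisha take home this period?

Dependent-care account contribution: $346.15
Health savings account contribution: $60.13
Pre-tax total = $346.15 + $60.13 = $406.28
Taxable wages = $5,120.04 − $406.28 = $4,713.76
City income tax: $4,713.76 × 0.0075 = $35.35
State disability insurance: $5,120.04 × 0.01 = $51.20
Medicare tax: $5,120.04 × 0.03 = $153.60
Legal plan premium: $108.16
Employee stock purchase plan: $193.39
(Employer's $176.46 toward employee stock purchase plan is not withheld from the employee.)
Total deductions = $346.15 + $60.13 + $35.35 + $51.20 + $153.60 + $108.16 + $193.39 = $947.98
Net pay = $5,120.04 − $947.98 = $4,172.06

$4,172.06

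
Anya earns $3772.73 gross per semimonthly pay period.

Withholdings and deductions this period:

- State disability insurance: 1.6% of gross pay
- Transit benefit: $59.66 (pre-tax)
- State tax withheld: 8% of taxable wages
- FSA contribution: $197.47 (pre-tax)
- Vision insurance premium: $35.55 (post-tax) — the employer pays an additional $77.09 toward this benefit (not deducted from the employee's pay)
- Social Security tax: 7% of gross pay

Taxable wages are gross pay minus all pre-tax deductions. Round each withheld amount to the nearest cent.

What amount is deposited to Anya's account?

Transit benefit: $59.66
FSA contribution: $197.47
Pre-tax total = $59.66 + $197.47 = $257.13
Taxable wages = $3772.73 − $257.13 = $3515.60
State tax withheld: $3515.60 × 0.08 = $281.25
State disability insurance: $3772.73 × 0.016 = $60.36
Social Security tax: $3772.73 × 0.07 = $264.09
Vision insurance premium: $35.55
(Employer's $77.09 toward vision insurance premium is not withheld from the employee.)
Total deductions = $59.66 + $197.47 + $281.25 + $60.36 + $264.09 + $35.55 = $898.38
Net pay = $3772.73 − $898.38 = $2874.35

$2874.35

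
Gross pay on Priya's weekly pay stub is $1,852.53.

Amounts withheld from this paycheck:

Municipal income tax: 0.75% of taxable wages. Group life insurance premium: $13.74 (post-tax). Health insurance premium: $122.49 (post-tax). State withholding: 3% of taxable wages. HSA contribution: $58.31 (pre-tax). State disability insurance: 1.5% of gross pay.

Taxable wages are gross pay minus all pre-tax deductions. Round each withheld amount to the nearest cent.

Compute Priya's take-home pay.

HSA contribution: $58.31
Taxable wages = $1,852.53 − $58.31 = $1,794.22
Municipal income tax: $1,794.22 × 0.0075 = $13.46
State withholding: $1,794.22 × 0.03 = $53.83
State disability insurance: $1,852.53 × 0.015 = $27.79
Health insurance premium: $122.49
Group life insurance premium: $13.74
Total deductions = $58.31 + $13.46 + $53.83 + $27.79 + $122.49 + $13.74 = $289.62
Net pay = $1,852.53 − $289.62 = $1,562.91

$1,562.91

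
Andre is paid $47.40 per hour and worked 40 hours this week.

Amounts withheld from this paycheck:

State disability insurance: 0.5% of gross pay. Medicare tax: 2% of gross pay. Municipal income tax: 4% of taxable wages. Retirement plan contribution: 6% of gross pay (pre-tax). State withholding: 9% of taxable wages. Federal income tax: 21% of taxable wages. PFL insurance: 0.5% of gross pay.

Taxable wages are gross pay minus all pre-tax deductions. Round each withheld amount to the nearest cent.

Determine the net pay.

$1,119.40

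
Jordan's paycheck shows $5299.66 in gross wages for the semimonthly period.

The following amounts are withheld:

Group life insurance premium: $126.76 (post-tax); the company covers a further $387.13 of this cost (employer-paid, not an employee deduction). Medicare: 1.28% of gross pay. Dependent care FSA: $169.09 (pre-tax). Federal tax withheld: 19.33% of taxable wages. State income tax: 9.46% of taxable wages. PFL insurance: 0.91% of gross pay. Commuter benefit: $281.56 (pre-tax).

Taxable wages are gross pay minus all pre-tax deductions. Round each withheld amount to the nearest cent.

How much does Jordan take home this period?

$3210.15

Commuter benefit: $281.56
Dependent care FSA: $169.09
Pre-tax total = $281.56 + $169.09 = $450.65
Taxable wages = $5299.66 − $450.65 = $4849.01
Federal tax withheld: $4849.01 × 0.1933 = $937.31
State income tax: $4849.01 × 0.0946 = $458.72
Medicare: $5299.66 × 0.0128 = $67.84
PFL insurance: $5299.66 × 0.0091 = $48.23
Group life insurance premium: $126.76
(Employer's $387.13 toward group life insurance premium is not withheld from the employee.)
Total deductions = $281.56 + $169.09 + $937.31 + $458.72 + $67.84 + $48.23 + $126.76 = $2089.51
Net pay = $5299.66 − $2089.51 = $3210.15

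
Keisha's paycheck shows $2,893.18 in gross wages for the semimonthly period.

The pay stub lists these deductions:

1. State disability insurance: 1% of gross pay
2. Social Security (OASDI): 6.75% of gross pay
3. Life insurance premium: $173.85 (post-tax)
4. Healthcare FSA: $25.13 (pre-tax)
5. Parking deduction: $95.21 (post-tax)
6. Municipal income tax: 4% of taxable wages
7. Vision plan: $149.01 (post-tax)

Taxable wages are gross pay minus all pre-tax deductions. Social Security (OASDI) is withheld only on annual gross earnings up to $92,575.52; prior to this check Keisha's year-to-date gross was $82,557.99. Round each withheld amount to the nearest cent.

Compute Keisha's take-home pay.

$2,111.04

Healthcare FSA: $25.13
Taxable wages = $2,893.18 − $25.13 = $2,868.05
Municipal income tax: $2,868.05 × 0.04 = $114.72
Social Security (OASDI): cap not yet reached, full $2,893.18 is subject → $2,893.18 × 0.0675 = $195.29
State disability insurance: $2,893.18 × 0.01 = $28.93
Parking deduction: $95.21
Life insurance premium: $173.85
Vision plan: $149.01
Total deductions = $25.13 + $114.72 + $195.29 + $28.93 + $95.21 + $173.85 + $149.01 = $782.14
Net pay = $2,893.18 − $782.14 = $2,111.04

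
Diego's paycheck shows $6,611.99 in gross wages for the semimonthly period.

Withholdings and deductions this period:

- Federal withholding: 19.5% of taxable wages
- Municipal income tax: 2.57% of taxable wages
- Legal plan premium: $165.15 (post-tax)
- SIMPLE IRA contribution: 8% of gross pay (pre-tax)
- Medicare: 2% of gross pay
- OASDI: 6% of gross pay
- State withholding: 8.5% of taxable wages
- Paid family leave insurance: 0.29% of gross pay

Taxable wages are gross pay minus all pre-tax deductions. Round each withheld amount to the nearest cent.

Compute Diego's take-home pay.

$3,510.17

SIMPLE IRA contribution: $6,611.99 × 0.08 = $528.96
Taxable wages = $6,611.99 − $528.96 = $6,083.03
Municipal income tax: $6,083.03 × 0.0257 = $156.33
State withholding: $6,083.03 × 0.085 = $517.06
Federal withholding: $6,083.03 × 0.195 = $1,186.19
Medicare: $6,611.99 × 0.02 = $132.24
OASDI: $6,611.99 × 0.06 = $396.72
Paid family leave insurance: $6,611.99 × 0.0029 = $19.17
Legal plan premium: $165.15
Total deductions = $528.96 + $156.33 + $517.06 + $1,186.19 + $132.24 + $396.72 + $19.17 + $165.15 = $3,101.82
Net pay = $6,611.99 − $3,101.82 = $3,510.17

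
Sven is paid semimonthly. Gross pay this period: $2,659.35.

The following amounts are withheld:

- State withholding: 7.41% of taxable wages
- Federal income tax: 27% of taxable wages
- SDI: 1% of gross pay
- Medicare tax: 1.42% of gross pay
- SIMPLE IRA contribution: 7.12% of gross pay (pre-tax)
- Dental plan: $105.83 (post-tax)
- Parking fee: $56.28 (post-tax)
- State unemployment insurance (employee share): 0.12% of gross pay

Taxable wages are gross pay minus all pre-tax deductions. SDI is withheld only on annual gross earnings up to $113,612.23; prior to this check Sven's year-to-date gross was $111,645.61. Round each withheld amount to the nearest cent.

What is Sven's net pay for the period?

SIMPLE IRA contribution: $2,659.35 × 0.0712 = $189.35
Taxable wages = $2,659.35 − $189.35 = $2,470.00
Federal income tax: $2,470.00 × 0.27 = $666.90
State withholding: $2,470.00 × 0.0741 = $183.03
Medicare tax: $2,659.35 × 0.0142 = $37.76
SDI: only $113,612.23 − $111,645.61 = $1,966.62 of this check is subject → $1,966.62 × 0.01 = $19.67
State unemployment insurance (employee share): $2,659.35 × 0.0012 = $3.19
Parking fee: $56.28
Dental plan: $105.83
Total deductions = $189.35 + $666.90 + $183.03 + $37.76 + $19.67 + $3.19 + $56.28 + $105.83 = $1,262.01
Net pay = $2,659.35 − $1,262.01 = $1,397.34

$1,397.34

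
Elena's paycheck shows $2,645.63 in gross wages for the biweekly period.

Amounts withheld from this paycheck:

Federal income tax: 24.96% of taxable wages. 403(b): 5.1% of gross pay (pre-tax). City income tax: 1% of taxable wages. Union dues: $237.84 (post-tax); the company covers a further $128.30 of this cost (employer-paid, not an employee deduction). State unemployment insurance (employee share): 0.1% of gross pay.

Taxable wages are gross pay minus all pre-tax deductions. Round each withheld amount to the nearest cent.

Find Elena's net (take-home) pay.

403(b): $2,645.63 × 0.051 = $134.93
Taxable wages = $2,645.63 − $134.93 = $2,510.70
Federal income tax: $2,510.70 × 0.2496 = $626.67
City income tax: $2,510.70 × 0.01 = $25.11
State unemployment insurance (employee share): $2,645.63 × 0.001 = $2.65
Union dues: $237.84
(Employer's $128.30 toward union dues is not withheld from the employee.)
Total deductions = $134.93 + $626.67 + $25.11 + $2.65 + $237.84 = $1,027.20
Net pay = $2,645.63 − $1,027.20 = $1,618.43

$1,618.43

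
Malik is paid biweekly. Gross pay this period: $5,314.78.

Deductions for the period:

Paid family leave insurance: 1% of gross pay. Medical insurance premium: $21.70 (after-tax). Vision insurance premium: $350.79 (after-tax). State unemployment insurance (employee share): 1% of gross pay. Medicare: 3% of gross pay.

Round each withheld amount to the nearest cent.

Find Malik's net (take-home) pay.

Paid family leave insurance: $5,314.78 × 0.01 = $53.15
Medicare: $5,314.78 × 0.03 = $159.44
State unemployment insurance (employee share): $5,314.78 × 0.01 = $53.15
Vision insurance premium: $350.79
Medical insurance premium: $21.70
Total deductions = $53.15 + $159.44 + $53.15 + $350.79 + $21.70 = $638.23
Net pay = $5,314.78 − $638.23 = $4,676.55

$4,676.55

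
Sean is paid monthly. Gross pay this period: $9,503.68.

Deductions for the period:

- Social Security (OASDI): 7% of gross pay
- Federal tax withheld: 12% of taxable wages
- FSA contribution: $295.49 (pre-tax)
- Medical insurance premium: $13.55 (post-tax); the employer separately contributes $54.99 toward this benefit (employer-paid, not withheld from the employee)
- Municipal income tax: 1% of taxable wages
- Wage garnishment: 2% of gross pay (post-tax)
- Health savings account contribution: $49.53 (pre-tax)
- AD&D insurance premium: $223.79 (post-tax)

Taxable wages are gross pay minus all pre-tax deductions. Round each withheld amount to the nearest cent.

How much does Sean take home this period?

$6,875.36

Health savings account contribution: $49.53
FSA contribution: $295.49
Pre-tax total = $49.53 + $295.49 = $345.02
Taxable wages = $9,503.68 − $345.02 = $9,158.66
Municipal income tax: $9,158.66 × 0.01 = $91.59
Federal tax withheld: $9,158.66 × 0.12 = $1,099.04
Social Security (OASDI): $9,503.68 × 0.07 = $665.26
Wage garnishment: $9,503.68 × 0.02 = $190.07
Medical insurance premium: $13.55
AD&D insurance premium: $223.79
(Employer's $54.99 toward medical insurance premium is not withheld from the employee.)
Total deductions = $49.53 + $295.49 + $91.59 + $1,099.04 + $665.26 + $190.07 + $13.55 + $223.79 = $2,628.32
Net pay = $9,503.68 − $2,628.32 = $6,875.36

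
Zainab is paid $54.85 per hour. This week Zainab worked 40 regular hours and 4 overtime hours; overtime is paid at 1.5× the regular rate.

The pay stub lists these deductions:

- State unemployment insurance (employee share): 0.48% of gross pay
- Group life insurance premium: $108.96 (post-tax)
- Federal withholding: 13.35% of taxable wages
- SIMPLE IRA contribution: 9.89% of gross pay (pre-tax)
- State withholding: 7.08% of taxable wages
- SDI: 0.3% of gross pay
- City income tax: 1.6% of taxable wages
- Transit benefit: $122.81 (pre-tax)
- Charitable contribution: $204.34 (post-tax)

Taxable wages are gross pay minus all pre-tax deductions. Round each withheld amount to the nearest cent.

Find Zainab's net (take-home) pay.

$1,343.97

Regular pay: 40 × $54.85 = $2,194.00
Overtime pay: 4 × $54.85 × 1.5 = $329.10
Gross pay = $2,194.00 + $329.10 = $2,523.10
SIMPLE IRA contribution: $2,523.10 × 0.0989 = $249.53
Transit benefit: $122.81
Pre-tax total = $249.53 + $122.81 = $372.34
Taxable wages = $2,523.10 − $372.34 = $2,150.76
City income tax: $2,150.76 × 0.016 = $34.41
Federal withholding: $2,150.76 × 0.1335 = $287.13
State withholding: $2,150.76 × 0.0708 = $152.27
State unemployment insurance (employee share): $2,523.10 × 0.0048 = $12.11
SDI: $2,523.10 × 0.003 = $7.57
Group life insurance premium: $108.96
Charitable contribution: $204.34
Total deductions = $249.53 + $122.81 + $34.41 + $287.13 + $152.27 + $12.11 + $7.57 + $108.96 + $204.34 = $1,179.13
Net pay = $2,523.10 − $1,179.13 = $1,343.97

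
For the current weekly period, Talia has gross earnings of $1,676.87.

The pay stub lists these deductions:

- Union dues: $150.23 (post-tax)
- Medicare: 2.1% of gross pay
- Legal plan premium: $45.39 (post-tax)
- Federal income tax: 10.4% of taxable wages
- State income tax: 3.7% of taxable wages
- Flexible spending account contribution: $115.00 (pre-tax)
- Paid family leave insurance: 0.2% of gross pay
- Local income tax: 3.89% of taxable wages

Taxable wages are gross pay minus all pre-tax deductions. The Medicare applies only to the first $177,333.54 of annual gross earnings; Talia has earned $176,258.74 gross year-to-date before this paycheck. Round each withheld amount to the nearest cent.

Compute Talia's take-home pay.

Flexible spending account contribution: $115.00
Taxable wages = $1,676.87 − $115.00 = $1,561.87
State income tax: $1,561.87 × 0.037 = $57.79
Local income tax: $1,561.87 × 0.0389 = $60.76
Federal income tax: $1,561.87 × 0.104 = $162.43
Paid family leave insurance: $1,676.87 × 0.002 = $3.35
Medicare: only $177,333.54 − $176,258.74 = $1,074.80 of this check is subject → $1,074.80 × 0.021 = $22.57
Union dues: $150.23
Legal plan premium: $45.39
Total deductions = $115.00 + $57.79 + $60.76 + $162.43 + $3.35 + $22.57 + $150.23 + $45.39 = $617.52
Net pay = $1,676.87 − $617.52 = $1,059.35

$1,059.35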